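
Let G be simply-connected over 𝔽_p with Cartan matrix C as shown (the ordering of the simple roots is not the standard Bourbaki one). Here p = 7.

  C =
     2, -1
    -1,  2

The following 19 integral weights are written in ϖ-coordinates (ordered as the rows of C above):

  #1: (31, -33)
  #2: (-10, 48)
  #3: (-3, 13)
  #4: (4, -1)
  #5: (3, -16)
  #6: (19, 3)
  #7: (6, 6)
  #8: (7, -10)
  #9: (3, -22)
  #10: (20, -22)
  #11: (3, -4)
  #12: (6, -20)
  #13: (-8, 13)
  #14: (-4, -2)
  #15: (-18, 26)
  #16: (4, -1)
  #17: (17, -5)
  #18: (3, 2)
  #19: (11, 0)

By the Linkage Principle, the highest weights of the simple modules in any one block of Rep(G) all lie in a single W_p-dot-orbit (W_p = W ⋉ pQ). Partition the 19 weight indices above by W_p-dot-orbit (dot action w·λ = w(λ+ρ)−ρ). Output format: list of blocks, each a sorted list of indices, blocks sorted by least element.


Type A_2, rank 2, |W|=6; reorder rows/cols to standard.

Folding the 19 weights λ_j+ρ into Ā_7 (reps in the given 2-coord order):

  1: (4, 3) · 2: (5, 0) · 3: (5, 0) · 4: (5, 0) · 5: (1, 3) · 6: (1, 3) · 7: (0, 0) · 8: (1, 5) · 9: (4, 0) · 10: (0, 0) · 11: (1, 3) · 12: (5, 0) · 13: (0, 0) · 14: (1, 3) · 15: (1, 3) · 16: (5, 0) · 17: (4, 3) · 18: (4, 3) · 19: (1, 5)

6 distinct reps among the 19 weights ⇒ 6 W_7-linkage classes:

[[1, 17, 18], [2, 3, 4, 12, 16], [5, 6, 11, 14, 15], [7, 10, 13], [8, 19], [9]]


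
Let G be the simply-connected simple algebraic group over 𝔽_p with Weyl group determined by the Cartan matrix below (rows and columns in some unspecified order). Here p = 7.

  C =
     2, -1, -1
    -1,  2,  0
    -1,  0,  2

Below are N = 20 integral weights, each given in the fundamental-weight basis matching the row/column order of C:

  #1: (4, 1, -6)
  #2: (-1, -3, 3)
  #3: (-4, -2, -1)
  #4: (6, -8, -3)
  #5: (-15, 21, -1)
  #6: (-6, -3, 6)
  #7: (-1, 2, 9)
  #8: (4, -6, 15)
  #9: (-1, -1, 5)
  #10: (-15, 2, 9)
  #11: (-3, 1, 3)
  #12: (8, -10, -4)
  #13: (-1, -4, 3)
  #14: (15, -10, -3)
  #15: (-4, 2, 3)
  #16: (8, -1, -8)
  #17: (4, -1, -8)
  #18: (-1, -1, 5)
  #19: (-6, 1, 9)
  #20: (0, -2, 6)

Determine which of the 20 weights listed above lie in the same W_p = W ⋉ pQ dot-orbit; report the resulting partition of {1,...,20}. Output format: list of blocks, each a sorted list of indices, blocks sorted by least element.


A_3 Cartan matrix, 3 simple roots permuted; ρ=(1,1,1).

Folding the 20 weights λ_j+ρ into Ā_7 (reps in the given 3-coord order):

  λ_1+ρ ↦ (0, 2, 5) · λ_2+ρ ↦ (2, 0, 2) · λ_3+ρ ↦ (3, 0, 1) · λ_4+ρ ↦ (2, 5, 0) · λ_5+ρ ↦ (0, 0, 6) · λ_6+ρ ↦ (2, 5, 0) · λ_7+ρ ↦ (3, 0, 1) · λ_8+ρ ↦ (0, 2, 5) · λ_9+ρ ↦ (0, 0, 6) · λ_10+ρ ↦ (3, 0, 1) · λ_11+ρ ↦ (2, 0, 2) · λ_12+ρ ↦ (1, 4, 2) · λ_13+ρ ↦ (3, 0, 1) · λ_14+ρ ↦ (0, 2, 5) · λ_15+ρ ↦ (3, 0, 1) · λ_16+ρ ↦ (0, 2, 5) · λ_17+ρ ↦ (0, 2, 5) · λ_18+ρ ↦ (0, 0, 6) · λ_19+ρ ↦ (2, 0, 2) · λ_20+ρ ↦ (0, 0, 6)

Grouping the 20 weights by Ā_7-representative: 6 linkage classes.

[[1, 8, 14, 16, 17], [2, 11, 19], [3, 7, 10, 13, 15], [4, 6], [5, 9, 18, 20], [12]]


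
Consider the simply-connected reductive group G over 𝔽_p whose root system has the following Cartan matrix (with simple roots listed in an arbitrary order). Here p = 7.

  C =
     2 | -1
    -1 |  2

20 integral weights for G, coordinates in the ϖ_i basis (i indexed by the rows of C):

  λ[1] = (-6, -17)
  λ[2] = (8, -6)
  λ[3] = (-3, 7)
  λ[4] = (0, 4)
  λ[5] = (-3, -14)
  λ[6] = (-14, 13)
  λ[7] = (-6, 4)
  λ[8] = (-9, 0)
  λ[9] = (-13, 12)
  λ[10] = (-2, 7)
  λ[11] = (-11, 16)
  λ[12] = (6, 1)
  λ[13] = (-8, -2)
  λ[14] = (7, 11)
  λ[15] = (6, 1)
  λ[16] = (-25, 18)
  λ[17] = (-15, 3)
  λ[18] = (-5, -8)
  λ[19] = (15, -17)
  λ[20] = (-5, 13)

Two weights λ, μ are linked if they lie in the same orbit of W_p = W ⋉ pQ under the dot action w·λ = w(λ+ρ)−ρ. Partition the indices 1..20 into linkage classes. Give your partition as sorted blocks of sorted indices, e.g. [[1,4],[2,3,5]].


A_2 Cartan matrix, 2 simple roots permuted; ρ=(1,1).

Each λ_j+ρ reduced to Ā_7; 2-tuples below use C's row order:

  1: (5, 0)
  2: (2, 3)
  3: (1, 5)
  4: (1, 5)
  5: (1, 5)
  6: (0, 6)
  7: (5, 0)
  8: (0, 6)
  9: (1, 5)
  10: (0, 6)
  11: (3, 0)
  12: (5, 0)
  13: (0, 6)
  14: (1, 5)
  15: (5, 0)
  16: (2, 3)
  17: (3, 0)
  18: (3, 0)
  19: (5, 0)
  20: (3, 0)

Grouping the 20 weights by Ā_7-representative: 5 linkage classes.

[[1, 7, 12, 15, 19], [2, 16], [3, 4, 5, 9, 14], [6, 8, 10, 13], [11, 17, 18, 20]]


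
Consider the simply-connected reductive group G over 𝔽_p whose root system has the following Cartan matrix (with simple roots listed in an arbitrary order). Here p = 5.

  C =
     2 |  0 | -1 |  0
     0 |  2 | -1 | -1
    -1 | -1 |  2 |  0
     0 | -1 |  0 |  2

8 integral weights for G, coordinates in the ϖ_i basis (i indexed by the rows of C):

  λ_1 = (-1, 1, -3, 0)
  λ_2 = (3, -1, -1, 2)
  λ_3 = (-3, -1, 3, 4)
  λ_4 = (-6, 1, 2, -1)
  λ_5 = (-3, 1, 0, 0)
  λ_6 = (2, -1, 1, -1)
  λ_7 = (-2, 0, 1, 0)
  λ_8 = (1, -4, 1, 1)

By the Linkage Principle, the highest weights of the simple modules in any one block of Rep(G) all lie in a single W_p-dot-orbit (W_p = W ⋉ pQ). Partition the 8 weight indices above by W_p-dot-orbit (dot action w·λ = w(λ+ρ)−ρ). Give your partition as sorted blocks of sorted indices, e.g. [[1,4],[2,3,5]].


C ↔ A_4 under row/col permutation; |W(A_4)| = 120.

Alcove-folded reps (p=5, 8 weights, presented ϖ-order):

    λ_1 → (2, 0, 0, 1)
    λ_2 → (2, 0, 0, 1)
    λ_3 → (2, 0, 0, 1)
    λ_4 → (3, 0, 2, 0)
    λ_5 → (1, 1, 1, 1)
    λ_6 → (3, 0, 2, 0)
    λ_7 → (1, 1, 1, 1)
    λ_8 → (1, 1, 1, 1)

3 distinct reps among the 8 weights ⇒ 3 W_5-linkage classes:

[[1, 2, 3], [4, 6], [5, 7, 8]]


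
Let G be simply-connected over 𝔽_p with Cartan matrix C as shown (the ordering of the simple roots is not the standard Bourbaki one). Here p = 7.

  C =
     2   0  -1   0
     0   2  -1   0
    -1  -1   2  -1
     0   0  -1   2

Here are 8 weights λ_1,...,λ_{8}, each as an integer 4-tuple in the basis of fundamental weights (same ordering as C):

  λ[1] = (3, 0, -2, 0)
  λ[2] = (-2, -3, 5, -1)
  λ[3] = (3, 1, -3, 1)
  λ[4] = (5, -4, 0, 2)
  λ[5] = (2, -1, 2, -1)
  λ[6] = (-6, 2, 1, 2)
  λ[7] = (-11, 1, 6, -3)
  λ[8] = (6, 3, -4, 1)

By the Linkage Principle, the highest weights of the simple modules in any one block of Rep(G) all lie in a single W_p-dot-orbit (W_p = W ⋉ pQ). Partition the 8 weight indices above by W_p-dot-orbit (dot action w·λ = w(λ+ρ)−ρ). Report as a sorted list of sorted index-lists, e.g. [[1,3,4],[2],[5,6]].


C ↔ D_4 under row/col permutation; |W(D_4)| = 192.

Ā_7 reps of the 8 weights (D_4, coords as presented):

  [1] (3, 0, 1, 0)
  [2] (1, 2, 1, 0)
  [3] (2, 0, 2, 0)
  [4] (3, 0, 1, 0)
  [5] (3, 0, 1, 0)
  [6] (2, 0, 2, 0)
  [7] (2, 0, 2, 0)
  [8] (3, 0, 1, 0)

Grouping the 8 weights by Ā_7-representative: 3 linkage classes.

[[1, 4, 5, 8], [2], [3, 6, 7]]


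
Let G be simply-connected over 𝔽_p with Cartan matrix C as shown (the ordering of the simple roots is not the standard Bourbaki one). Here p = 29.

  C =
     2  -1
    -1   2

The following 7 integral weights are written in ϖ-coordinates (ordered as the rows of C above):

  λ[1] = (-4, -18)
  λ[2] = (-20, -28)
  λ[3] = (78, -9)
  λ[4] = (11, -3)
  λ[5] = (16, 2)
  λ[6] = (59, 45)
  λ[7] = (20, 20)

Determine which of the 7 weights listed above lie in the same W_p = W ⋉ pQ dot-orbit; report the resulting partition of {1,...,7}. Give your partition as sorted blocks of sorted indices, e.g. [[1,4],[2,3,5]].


Type A_2, rank 2, |W|=6; reorder rows/cols to standard.

Ā_29 reps of the 7 weights (A_2, coords as presented):

    1: (17, 3)
    2: (10, 2)
    3: (8, 8)
    4: (10, 2)
    5: (17, 3)
    6: (10, 2)
    7: (8, 8)

Grouping the 7 weights by Ā_29-representative: 3 linkage classes.

[[1, 5], [2, 4, 6], [3, 7]]


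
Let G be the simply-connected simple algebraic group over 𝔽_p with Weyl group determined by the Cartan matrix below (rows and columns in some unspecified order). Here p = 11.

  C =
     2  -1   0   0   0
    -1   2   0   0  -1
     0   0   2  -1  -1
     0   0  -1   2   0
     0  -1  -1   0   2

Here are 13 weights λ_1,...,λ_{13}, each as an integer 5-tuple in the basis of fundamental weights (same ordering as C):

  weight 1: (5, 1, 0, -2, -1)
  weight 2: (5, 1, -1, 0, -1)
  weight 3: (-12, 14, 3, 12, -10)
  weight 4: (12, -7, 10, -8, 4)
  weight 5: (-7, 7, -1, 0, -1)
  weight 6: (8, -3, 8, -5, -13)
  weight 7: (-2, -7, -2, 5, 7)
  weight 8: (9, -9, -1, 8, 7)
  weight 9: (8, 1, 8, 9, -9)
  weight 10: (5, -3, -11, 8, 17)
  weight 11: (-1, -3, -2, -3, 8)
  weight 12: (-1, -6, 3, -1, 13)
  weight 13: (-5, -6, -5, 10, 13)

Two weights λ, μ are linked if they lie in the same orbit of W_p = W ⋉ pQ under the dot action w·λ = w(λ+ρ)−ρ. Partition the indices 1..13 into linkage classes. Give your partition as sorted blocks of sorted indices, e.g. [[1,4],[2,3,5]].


Dynkin diagram of C (from the 8 off-diagonal −1 entries): A_5.

Ā_11 reps of the 13 weights (A_5, coords as presented):

    λ_1 → (6, 2, 0, 1, 0)
    λ_2 → (6, 2, 0, 1, 0)
    λ_3 → (4, 1, 1, 3, 0)
    λ_4 → (4, 1, 1, 3, 0)
    λ_5 → (6, 2, 0, 1, 0)
    λ_6 → (2, 0, 2, 1, 4)
    λ_7 → (4, 1, 1, 3, 0)
    λ_8 → (6, 2, 0, 1, 0)
    λ_9 → (6, 2, 0, 1, 0)
    λ_10 → (4, 1, 1, 3, 0)
    λ_11 → (2, 0, 2, 1, 4)
    λ_12 → (2, 0, 3, 2, 4)
    λ_13 → (4, 1, 1, 3, 0)

The 13 indices split into 4 linkage classes (same alcove rep ⇔ same W_11-dot-orbit):

[[1, 2, 5, 8, 9], [3, 4, 7, 10, 13], [6, 11], [12]]


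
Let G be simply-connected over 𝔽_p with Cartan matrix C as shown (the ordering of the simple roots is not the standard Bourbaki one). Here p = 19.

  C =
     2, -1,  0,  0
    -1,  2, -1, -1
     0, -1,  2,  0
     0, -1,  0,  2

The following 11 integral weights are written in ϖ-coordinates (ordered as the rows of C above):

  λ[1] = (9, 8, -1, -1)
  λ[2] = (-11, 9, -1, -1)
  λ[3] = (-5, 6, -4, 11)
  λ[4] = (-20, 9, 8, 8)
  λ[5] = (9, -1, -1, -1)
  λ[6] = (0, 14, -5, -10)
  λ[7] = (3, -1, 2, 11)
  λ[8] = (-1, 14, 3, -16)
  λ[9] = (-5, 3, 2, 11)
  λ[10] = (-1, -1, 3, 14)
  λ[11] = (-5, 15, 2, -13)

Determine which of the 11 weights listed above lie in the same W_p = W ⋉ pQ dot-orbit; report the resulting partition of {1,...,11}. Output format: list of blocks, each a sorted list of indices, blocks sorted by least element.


Dynkin diagram of C (from the 6 off-diagonal −1 entries): D_4.

Folding the 11 weights λ_j+ρ into Ā_19 (reps in the given 4-coord order):

  λ_1+ρ ↦ (10, 0, 0, 0);  λ_2+ρ ↦ (10, 0, 0, 0);  λ_3+ρ ↦ (4, 0, 3, 12);  λ_4+ρ ↦ (10, 0, 0, 0);  λ_5+ρ ↦ (10, 0, 0, 0);  λ_6+ρ ↦ (1, 2, 4, 9);  λ_7+ρ ↦ (4, 0, 3, 12);  λ_8+ρ ↦ (0, 0, 4, 15);  λ_9+ρ ↦ (4, 0, 3, 12);  λ_10+ρ ↦ (0, 0, 4, 15);  λ_11+ρ ↦ (4, 0, 3, 12)

These 11 weights hit 4 W_19-dot-orbits; sizes (4, 4, 1, 2):

[[1, 2, 4, 5], [3, 7, 9, 11], [6], [8, 10]]


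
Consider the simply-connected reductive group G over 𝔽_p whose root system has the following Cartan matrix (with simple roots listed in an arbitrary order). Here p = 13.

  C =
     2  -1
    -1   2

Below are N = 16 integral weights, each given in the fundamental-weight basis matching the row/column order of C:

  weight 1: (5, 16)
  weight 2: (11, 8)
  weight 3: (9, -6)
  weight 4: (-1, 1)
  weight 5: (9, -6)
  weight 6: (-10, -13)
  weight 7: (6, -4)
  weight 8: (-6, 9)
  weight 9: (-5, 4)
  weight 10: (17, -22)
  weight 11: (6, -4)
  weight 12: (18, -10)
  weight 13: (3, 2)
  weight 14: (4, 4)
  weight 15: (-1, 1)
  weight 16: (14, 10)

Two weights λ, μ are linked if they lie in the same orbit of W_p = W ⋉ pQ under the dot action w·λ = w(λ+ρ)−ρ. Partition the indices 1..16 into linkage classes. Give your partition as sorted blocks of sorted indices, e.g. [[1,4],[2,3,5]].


Cartan matrix: type A_2 (|W|=6); un-permuting the 2 rows.

W_13-reps of the 16 weights in Ā_13 (same 2-coord order as C):

  1: (4, 3)
  2: (4, 1)
  3: (5, 5)
  4: (0, 2)
  5: (5, 5)
  6: (4, 1)
  7: (4, 3)
  8: (5, 5)
  9: (4, 1)
  10: (5, 5)
  11: (4, 3)
  12: (4, 3)
  13: (4, 3)
  14: (5, 5)
  15: (0, 2)
  16: (0, 2)

Partition of {1..16} into 4 W_13-dot-orbits:

[[1, 7, 11, 12, 13], [2, 6, 9], [3, 5, 8, 10, 14], [4, 15, 16]]


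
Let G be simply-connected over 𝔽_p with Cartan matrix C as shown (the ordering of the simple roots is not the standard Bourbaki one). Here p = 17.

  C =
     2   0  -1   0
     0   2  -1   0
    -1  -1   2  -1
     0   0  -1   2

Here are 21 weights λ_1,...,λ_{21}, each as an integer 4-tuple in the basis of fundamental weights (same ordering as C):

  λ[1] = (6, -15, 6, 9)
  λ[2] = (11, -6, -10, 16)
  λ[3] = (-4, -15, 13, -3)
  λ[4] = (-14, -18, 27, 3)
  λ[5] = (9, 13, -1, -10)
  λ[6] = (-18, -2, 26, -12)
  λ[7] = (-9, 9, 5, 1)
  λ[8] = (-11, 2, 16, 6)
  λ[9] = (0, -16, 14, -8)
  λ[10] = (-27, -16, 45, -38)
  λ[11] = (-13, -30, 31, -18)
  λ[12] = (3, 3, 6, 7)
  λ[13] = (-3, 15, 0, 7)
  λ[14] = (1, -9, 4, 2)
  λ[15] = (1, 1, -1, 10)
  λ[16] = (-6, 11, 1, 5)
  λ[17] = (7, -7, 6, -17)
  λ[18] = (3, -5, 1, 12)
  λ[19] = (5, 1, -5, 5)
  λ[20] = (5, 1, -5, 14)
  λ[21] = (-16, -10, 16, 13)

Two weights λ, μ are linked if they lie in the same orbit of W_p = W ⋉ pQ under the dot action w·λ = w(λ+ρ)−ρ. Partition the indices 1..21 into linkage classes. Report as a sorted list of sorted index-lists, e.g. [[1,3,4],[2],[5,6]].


Root system D_4: the 4×4 matrix C matches after relabeling.

Each λ_j+ρ reduced to Ā_17; 4-tuples below use C's row order:

  1: (0, 7, 0, 3)
  2: (2, 9, 0, 3)
  3: (2, 9, 0, 3)
  4: (2, 2, 0, 11)
  5: (1, 5, 2, 0)
  6: (6, 8, 1, 0)
  7: (6, 8, 1, 0)
  8: (0, 7, 0, 3)
  9: (6, 8, 1, 0)
  10: (2, 9, 0, 3)
  11: (2, 9, 0, 3)
  12: (2, 2, 2, 2)
  13: (6, 8, 1, 0)
  14: (1, 5, 2, 0)
  15: (2, 2, 0, 11)
  16: (2, 9, 0, 3)
  17: (6, 8, 1, 0)
  18: (2, 2, 0, 11)
  19: (2, 2, 2, 2)
  20: (2, 2, 0, 11)
  21: (1, 5, 2, 0)

Partition of {1..21} into 6 W_17-dot-orbits:

[[1, 8], [2, 3, 10, 11, 16], [4, 15, 18, 20], [5, 14, 21], [6, 7, 9, 13, 17], [12, 19]]


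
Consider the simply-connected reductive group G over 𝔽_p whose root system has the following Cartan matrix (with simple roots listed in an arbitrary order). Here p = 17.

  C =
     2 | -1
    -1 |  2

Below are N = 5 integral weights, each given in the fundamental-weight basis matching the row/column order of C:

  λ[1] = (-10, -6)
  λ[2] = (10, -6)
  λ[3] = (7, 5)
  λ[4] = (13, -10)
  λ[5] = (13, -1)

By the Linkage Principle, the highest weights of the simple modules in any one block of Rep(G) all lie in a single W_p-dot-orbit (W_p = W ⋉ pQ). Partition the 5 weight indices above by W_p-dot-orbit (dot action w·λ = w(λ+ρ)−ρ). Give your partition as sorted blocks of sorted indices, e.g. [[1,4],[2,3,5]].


Root system A_2: the 2×2 matrix C matches after relabeling.

Alcove-folded reps (p=17, 5 weights, presented ϖ-order):

    1: (5, 9)
    2: (6, 5)
    3: (8, 6)
    4: (5, 9)
    5: (14, 0)

4 distinct reps among the 5 weights ⇒ 4 W_17-linkage classes:

[[1, 4], [2], [3], [5]]


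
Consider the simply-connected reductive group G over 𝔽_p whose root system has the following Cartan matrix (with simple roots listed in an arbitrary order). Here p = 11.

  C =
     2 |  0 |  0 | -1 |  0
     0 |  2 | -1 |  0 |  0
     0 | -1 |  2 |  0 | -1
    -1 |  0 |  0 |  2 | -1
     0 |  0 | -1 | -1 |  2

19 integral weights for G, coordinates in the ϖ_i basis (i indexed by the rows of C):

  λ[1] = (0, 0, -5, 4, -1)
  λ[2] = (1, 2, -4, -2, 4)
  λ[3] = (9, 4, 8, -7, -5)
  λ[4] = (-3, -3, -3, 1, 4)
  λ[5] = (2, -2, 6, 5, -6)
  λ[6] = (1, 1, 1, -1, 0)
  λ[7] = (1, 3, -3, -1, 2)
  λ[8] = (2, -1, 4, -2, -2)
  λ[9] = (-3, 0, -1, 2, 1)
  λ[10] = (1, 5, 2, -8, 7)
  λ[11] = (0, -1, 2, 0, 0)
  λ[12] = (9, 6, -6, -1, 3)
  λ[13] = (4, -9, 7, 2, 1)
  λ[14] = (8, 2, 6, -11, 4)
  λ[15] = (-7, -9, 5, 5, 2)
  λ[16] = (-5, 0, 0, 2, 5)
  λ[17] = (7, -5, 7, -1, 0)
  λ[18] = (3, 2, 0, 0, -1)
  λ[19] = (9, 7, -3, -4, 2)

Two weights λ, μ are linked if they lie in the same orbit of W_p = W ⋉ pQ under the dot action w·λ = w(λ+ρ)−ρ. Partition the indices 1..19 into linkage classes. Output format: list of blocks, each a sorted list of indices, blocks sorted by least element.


Dynkin diagram of C (from the 8 off-diagonal −1 entries): A_5.

Each λ_j+ρ reduced to Ā_11; 5-tuples below use C's row order:

  [1] (1, 0, 3, 1, 1)
  [2] (1, 0, 3, 1, 1)
  [3] (3, 1, 1, 1, 5)
  [4] (2, 2, 2, 0, 1)
  [5] (3, 1, 1, 1, 5)
  [6] (2, 2, 2, 0, 1)
  [7] (2, 2, 2, 0, 1)
  [8] (1, 0, 3, 1, 1)
  [9] (2, 1, 0, 1, 2)
  [10] (1, 0, 3, 1, 1)
  [11] (1, 0, 3, 1, 1)
  [12] (4, 3, 1, 1, 0)
  [13] (2, 1, 0, 1, 2)
  [14] (3, 1, 1, 1, 5)
  [15] (2, 2, 2, 0, 1)
  [16] (3, 1, 1, 1, 5)
  [17] (2, 2, 2, 0, 1)
  [18] (4, 3, 1, 1, 0)
  [19] (2, 1, 0, 1, 2)

Partition of {1..19} into 5 W_11-dot-orbits:

[[1, 2, 8, 10, 11], [3, 5, 14, 16], [4, 6, 7, 15, 17], [9, 13, 19], [12, 18]]


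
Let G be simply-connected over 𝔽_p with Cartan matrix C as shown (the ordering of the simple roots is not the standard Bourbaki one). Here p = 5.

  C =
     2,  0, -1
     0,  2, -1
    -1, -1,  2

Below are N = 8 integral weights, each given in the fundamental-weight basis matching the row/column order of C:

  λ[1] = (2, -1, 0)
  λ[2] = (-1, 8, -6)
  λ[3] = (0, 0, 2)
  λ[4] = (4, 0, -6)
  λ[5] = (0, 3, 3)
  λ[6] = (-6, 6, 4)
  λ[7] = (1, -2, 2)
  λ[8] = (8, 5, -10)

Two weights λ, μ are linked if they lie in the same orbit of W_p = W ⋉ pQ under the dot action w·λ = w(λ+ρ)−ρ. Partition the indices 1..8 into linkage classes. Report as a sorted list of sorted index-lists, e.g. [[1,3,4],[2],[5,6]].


Cartan matrix: type A_3 (|W|=24); un-permuting the 3 rows.

W_5-reps of the 8 weights in Ā_5 (same 3-coord order as C):

  λ_1+ρ ↦ (3, 0, 1) · λ_2+ρ ↦ (1, 0, 0) · λ_3+ρ ↦ (1, 1, 3) · λ_4+ρ ↦ (0, 4, 1) · λ_5+ρ ↦ (3, 0, 1) · λ_6+ρ ↦ (0, 2, 0) · λ_7+ρ ↦ (2, 1, 2) · λ_8+ρ ↦ (3, 0, 1)

Partition of {1..8} into 6 W_5-dot-orbits:

[[1, 5, 8], [2], [3], [4], [6], [7]]


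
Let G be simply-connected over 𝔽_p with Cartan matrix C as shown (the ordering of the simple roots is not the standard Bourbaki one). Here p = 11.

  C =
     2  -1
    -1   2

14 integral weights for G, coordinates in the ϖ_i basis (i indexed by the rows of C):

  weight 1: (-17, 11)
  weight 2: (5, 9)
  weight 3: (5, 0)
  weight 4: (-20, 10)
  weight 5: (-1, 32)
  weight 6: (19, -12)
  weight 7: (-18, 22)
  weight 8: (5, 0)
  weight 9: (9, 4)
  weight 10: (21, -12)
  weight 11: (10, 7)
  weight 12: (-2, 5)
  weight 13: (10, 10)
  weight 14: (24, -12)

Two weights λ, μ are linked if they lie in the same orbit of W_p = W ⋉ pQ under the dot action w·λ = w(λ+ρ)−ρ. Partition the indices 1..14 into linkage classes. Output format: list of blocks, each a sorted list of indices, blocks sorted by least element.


Type A_2, rank 2, |W|=6; reorder rows/cols to standard.

Folding the 14 weights λ_j+ρ into Ā_11 (reps in the given 2-coord order):

    [1] (6, 1)
    [2] (1, 5)
    [3] (6, 1)
    [4] (3, 0)
    [5] (0, 0)
    [6] (0, 2)
    [7] (1, 5)
    [8] (6, 1)
    [9] (6, 1)
    [10] (0, 0)
    [11] (3, 0)
    [12] (1, 5)
    [13] (0, 0)
    [14] (3, 0)

The 14 indices split into 5 linkage classes (same alcove rep ⇔ same W_11-dot-orbit):

[[1, 3, 8, 9], [2, 7, 12], [4, 11, 14], [5, 10, 13], [6]]


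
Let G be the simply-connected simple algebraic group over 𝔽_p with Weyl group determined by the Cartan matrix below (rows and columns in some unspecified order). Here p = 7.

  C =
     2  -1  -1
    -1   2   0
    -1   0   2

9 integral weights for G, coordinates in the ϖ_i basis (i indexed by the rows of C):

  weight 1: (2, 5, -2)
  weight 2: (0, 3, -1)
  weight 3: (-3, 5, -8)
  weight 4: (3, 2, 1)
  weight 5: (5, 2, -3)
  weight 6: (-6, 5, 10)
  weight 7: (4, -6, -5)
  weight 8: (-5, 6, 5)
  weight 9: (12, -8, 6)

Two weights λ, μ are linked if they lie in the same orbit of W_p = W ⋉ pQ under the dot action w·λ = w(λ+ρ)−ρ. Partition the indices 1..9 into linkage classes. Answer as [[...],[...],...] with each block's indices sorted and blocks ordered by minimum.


Type A_3, rank 3, |W|=24; reorder rows/cols to standard.

W_7-reps of the 9 weights in Ā_7 (same 3-coord order as C):

  1: (1, 4, 1);  2: (1, 4, 0);  3: (4, 1, 0);  4: (4, 1, 0);  5: (4, 1, 0);  6: (1, 4, 1);  7: (4, 1, 0);  8: (4, 1, 0);  9: (6, 0, 0)

Linkage partition of the 9 weights (4 classes, p=7):

[[1, 6], [2], [3, 4, 5, 7, 8], [9]]


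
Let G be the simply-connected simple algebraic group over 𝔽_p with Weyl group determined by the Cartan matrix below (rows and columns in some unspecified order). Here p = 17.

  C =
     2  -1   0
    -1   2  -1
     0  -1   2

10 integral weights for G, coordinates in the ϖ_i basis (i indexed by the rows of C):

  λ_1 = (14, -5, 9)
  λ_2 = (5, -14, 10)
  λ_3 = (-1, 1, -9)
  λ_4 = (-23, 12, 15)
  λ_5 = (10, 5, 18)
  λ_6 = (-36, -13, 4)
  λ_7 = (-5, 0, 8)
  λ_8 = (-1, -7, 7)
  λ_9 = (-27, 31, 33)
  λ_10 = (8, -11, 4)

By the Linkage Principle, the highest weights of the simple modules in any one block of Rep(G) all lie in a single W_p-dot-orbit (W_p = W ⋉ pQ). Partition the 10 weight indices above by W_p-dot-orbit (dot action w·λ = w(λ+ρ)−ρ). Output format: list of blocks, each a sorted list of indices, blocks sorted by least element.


Cartan matrix: type A_3 (|W|=24); un-permuting the 3 rows.

λ_j+ρ reflected into Ā_17 (⟨·,θ^∨⟩≤17); 3-tuples as given:

  λ_1+ρ ↦ (7, 4, 2) · λ_2+ρ ↦ (7, 4, 2) · λ_3+ρ ↦ (6, 0, 2) · λ_4+ρ ↦ (1, 4, 5) · λ_5+ρ ↦ (6, 0, 2) · λ_6+ρ ↦ (1, 4, 5) · λ_7+ρ ↦ (1, 3, 6) · λ_8+ρ ↦ (6, 0, 2) · λ_9+ρ ↦ (6, 0, 2) · λ_10+ρ ↦ (1, 4, 5)

Linkage partition of the 10 weights (4 classes, p=17):

[[1, 2], [3, 5, 8, 9], [4, 6, 10], [7]]


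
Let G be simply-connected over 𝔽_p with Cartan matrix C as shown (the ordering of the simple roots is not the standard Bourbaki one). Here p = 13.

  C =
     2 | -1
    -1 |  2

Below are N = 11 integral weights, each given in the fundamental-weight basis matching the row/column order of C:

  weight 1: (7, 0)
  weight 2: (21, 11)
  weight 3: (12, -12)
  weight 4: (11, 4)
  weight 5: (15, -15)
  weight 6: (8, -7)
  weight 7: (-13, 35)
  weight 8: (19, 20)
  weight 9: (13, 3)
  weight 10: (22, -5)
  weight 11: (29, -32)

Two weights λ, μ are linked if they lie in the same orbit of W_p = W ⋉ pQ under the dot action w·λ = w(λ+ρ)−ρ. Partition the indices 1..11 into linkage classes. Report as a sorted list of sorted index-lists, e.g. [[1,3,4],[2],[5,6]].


Type A_2, rank 2, |W|=6; reorder rows/cols to standard.

Ā_13 reps of the 11 weights (A_2, coords as presented):

  1: (8, 1) · 2: (8, 1) · 3: (2, 11) · 4: (8, 1) · 5: (1, 10) · 6: (3, 6) · 7: (1, 10) · 8: (5, 6) · 9: (8, 1) · 10: (3, 6) · 11: (8, 1)

Partition of {1..11} into 5 W_13-dot-orbits:

[[1, 2, 4, 9, 11], [3], [5, 7], [6, 10], [8]]


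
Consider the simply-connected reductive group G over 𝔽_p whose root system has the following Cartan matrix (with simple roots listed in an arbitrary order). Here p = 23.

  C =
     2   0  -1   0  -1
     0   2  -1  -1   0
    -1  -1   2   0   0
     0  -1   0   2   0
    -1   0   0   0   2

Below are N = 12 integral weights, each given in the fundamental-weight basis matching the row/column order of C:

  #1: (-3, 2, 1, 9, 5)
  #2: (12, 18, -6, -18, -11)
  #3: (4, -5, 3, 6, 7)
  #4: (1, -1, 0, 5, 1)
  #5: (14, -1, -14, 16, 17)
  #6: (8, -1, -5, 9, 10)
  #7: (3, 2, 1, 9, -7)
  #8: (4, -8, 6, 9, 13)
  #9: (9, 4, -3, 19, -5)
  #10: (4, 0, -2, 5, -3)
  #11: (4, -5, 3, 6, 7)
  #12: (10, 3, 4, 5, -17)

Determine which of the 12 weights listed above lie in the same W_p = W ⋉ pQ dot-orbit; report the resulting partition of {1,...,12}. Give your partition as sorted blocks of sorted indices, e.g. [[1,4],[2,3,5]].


Cartan matrix: type A_5 (|W|=720); un-permuting the 5 rows.

Folding the 12 weights λ_j+ρ into Ā_23 (reps in the given 5-coord order):

  λ_1+ρ ↦ (2, 3, 0, 10, 4);  λ_2+ρ ↦ (2, 3, 0, 10, 4);  λ_3+ρ ↦ (5, 4, 0, 3, 8);  λ_4+ρ ↦ (2, 0, 1, 6, 2);  λ_5+ρ ↦ (2, 3, 0, 10, 4);  λ_6+ρ ↦ (5, 4, 0, 3, 8);  λ_7+ρ ↦ (2, 3, 0, 10, 4);  λ_8+ρ ↦ (5, 4, 0, 3, 8);  λ_9+ρ ↦ (2, 3, 0, 10, 4);  λ_10+ρ ↦ (2, 0, 1, 6, 2);  λ_11+ρ ↦ (5, 4, 0, 3, 8);  λ_12+ρ ↦ (5, 4, 0, 3, 8)

3 distinct reps among the 12 weights ⇒ 3 W_23-linkage classes:

[[1, 2, 5, 7, 9], [3, 6, 8, 11, 12], [4, 10]]


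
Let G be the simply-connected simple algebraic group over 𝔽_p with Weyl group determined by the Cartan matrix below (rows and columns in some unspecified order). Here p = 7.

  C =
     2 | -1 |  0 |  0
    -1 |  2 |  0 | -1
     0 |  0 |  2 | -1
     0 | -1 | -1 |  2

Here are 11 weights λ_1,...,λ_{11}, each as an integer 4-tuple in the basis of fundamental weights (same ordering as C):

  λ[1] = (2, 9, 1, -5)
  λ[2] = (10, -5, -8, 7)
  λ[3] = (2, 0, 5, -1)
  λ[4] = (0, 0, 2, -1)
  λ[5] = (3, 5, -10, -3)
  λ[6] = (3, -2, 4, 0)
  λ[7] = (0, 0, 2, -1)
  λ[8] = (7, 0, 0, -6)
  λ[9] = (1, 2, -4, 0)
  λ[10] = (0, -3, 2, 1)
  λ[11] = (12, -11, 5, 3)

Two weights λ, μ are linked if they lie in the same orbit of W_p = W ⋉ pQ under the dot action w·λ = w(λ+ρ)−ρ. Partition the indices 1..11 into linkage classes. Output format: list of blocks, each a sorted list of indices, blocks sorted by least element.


Cartan matrix: type A_4 (|W|=120); un-permuting the 4 rows.

Folding the 11 weights λ_j+ρ into Ā_7 (reps in the given 4-coord order):

    1: (2, 1, 1, 2)
    2: (0, 1, 3, 0)
    3: (0, 1, 3, 0)
    4: (1, 1, 3, 0)
    5: (2, 1, 1, 2)
    6: (1, 1, 3, 0)
    7: (1, 1, 3, 0)
    8: (2, 1, 1, 2)
    9: (2, 1, 1, 2)
    10: (1, 1, 3, 0)
    11: (0, 1, 3, 0)

3 distinct reps among the 11 weights ⇒ 3 W_7-linkage classes:

[[1, 5, 8, 9], [2, 3, 11], [4, 6, 7, 10]]


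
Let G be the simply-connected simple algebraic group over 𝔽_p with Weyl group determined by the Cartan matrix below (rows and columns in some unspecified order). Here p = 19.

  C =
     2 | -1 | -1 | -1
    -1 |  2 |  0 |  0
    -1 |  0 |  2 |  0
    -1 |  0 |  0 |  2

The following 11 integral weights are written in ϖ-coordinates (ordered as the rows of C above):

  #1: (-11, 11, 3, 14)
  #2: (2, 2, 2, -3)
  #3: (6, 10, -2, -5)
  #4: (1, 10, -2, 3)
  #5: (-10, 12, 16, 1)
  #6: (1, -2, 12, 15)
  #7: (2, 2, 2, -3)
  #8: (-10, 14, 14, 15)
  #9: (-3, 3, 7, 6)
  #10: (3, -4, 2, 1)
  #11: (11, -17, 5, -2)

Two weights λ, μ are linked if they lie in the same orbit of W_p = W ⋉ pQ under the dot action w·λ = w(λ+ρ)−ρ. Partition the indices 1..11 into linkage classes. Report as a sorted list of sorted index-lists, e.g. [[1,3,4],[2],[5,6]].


D_4 Cartan matrix, 4 simple roots permuted; ρ=(1,1,1,1).

λ_j+ρ reflected into Ā_19 (⟨·,θ^∨⟩≤19); 4-tuples as given:

  λ_1 → (2, 2, 6, 5) · λ_2 → (1, 3, 3, 2) · λ_3 → (1, 11, 1, 4) · λ_4 → (1, 11, 1, 4) · λ_5 → (2, 2, 6, 5) · λ_6 → (1, 11, 1, 4) · λ_7 → (1, 3, 3, 2) · λ_8 → (1, 3, 3, 2) · λ_9 → (2, 2, 6, 5) · λ_10 → (1, 3, 3, 2) · λ_11 → (1, 11, 1, 4)

3 distinct reps among the 11 weights ⇒ 3 W_19-linkage classes:

[[1, 5, 9], [2, 7, 8, 10], [3, 4, 6, 11]]


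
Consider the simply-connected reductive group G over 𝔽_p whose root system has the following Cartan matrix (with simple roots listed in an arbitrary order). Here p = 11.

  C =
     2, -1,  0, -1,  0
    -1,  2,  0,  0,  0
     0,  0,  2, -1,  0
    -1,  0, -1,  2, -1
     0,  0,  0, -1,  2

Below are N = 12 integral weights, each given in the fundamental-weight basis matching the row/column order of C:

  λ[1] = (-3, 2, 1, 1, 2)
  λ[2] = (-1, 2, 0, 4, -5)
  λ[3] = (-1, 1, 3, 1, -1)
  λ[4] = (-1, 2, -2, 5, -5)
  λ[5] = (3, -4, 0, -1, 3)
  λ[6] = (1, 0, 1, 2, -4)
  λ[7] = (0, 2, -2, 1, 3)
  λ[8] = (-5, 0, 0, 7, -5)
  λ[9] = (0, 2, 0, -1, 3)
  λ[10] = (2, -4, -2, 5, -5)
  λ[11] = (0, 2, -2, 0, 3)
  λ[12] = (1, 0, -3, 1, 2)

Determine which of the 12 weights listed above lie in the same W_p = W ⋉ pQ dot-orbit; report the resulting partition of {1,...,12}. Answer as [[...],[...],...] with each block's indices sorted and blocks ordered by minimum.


C ↔ D_5 under row/col permutation; |W(D_5)| = 1920.

λ_j+ρ reflected into Ā_11 (⟨·,θ^∨⟩≤11); 5-tuples as given:

    1: (2, 1, 2, 0, 3)
    2: (0, 3, 1, 1, 4)
    3: (0, 2, 4, 2, 0)
    4: (0, 3, 1, 1, 4)
    5: (1, 3, 1, 0, 4)
    6: (2, 1, 2, 0, 3)
    7: (0, 3, 1, 1, 4)
    8: (1, 3, 1, 0, 4)
    9: (1, 3, 1, 0, 4)
    10: (0, 3, 1, 1, 4)
    11: (1, 3, 1, 0, 4)
    12: (2, 1, 2, 0, 3)

Partition of {1..12} into 4 W_11-dot-orbits:

[[1, 6, 12], [2, 4, 7, 10], [3], [5, 8, 9, 11]]


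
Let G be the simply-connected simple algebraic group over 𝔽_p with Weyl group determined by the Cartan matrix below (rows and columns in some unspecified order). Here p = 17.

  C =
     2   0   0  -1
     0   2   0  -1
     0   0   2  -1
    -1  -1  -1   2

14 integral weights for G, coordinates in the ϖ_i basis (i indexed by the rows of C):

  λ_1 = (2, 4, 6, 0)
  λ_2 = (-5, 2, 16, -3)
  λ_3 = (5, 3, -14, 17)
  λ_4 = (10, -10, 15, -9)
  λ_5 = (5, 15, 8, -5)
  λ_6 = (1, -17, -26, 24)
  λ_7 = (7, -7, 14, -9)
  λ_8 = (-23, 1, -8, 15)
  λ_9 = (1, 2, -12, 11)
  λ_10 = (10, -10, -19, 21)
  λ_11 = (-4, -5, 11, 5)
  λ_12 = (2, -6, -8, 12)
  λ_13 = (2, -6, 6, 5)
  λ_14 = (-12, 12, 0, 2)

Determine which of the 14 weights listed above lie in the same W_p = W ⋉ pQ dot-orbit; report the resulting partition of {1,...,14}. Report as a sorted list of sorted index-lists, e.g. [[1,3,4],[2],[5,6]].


Type D_4, rank 4, |W|=192; reorder rows/cols to standard.

Alcove-folded reps (p=17, 14 weights, presented ϖ-order):

  λ_1 → (3, 5, 7, 1) · λ_2 → (2, 3, 11, 0) · λ_3 → (4, 6, 1, 1) · λ_4 → (6, 8, 1, 0) · λ_5 → (4, 6, 1, 1) · λ_6 → (6, 8, 1, 0) · λ_7 → (6, 8, 1, 0) · λ_8 → (4, 6, 1, 1) · λ_9 → (2, 3, 11, 0) · λ_10 → (4, 6, 1, 1) · λ_11 → (2, 3, 11, 0) · λ_12 → (3, 5, 7, 1) · λ_13 → (3, 5, 7, 1) · λ_14 → (3, 5, 7, 1)

4 distinct reps among the 14 weights ⇒ 4 W_17-linkage classes:

[[1, 12, 13, 14], [2, 9, 11], [3, 5, 8, 10], [4, 6, 7]]


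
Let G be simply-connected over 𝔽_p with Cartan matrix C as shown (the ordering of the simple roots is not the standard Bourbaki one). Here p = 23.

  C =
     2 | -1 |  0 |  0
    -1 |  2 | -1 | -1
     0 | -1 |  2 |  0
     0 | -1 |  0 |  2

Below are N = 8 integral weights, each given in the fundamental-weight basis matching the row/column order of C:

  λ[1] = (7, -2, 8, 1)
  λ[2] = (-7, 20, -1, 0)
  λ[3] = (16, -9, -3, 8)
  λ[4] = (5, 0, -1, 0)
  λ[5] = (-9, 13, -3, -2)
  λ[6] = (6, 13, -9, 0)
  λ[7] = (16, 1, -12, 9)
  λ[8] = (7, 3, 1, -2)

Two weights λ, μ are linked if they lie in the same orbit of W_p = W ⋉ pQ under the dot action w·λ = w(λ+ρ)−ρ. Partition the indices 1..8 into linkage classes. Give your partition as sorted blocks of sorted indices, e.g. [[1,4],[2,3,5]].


Dynkin diagram of C (from the 6 off-diagonal −1 entries): D_4.

W_23-reps of the 8 weights in Ā_23 (same 4-coord order as C):

  λ_1 → (7, 1, 8, 1)
  λ_2 → (6, 1, 0, 1)
  λ_3 → (7, 1, 8, 1)
  λ_4 → (6, 1, 0, 1)
  λ_5 → (8, 3, 2, 1)
  λ_6 → (7, 1, 8, 1)
  λ_7 → (8, 3, 2, 1)
  λ_8 → (8, 3, 2, 1)

Grouping the 8 weights by Ā_23-representative: 3 linkage classes.

[[1, 3, 6], [2, 4], [5, 7, 8]]


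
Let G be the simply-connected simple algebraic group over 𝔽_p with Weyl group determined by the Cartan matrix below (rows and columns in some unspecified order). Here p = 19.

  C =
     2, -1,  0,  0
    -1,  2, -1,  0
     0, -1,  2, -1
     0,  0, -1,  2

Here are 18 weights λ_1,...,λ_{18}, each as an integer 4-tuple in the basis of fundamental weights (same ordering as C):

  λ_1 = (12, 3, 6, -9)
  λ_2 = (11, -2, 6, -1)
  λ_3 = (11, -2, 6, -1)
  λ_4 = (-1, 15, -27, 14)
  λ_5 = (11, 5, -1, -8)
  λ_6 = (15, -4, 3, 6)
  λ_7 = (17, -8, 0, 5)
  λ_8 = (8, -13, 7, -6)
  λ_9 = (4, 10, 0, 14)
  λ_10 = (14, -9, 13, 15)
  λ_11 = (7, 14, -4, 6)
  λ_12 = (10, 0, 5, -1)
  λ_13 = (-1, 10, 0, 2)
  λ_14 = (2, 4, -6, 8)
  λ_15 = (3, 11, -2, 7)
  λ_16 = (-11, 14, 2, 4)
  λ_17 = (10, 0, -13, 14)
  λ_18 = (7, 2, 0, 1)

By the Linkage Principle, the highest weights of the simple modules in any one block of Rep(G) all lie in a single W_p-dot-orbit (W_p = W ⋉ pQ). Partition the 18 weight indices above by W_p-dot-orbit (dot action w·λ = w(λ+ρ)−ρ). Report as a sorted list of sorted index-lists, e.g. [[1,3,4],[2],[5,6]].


Type A_4, rank 4, |W|=120; reorder rows/cols to standard.

Each λ_j+ρ reduced to Ā_19; 4-tuples below use C's row order:

  [1] (8, 3, 1, 2) · [2] (11, 1, 6, 0) · [3] (11, 1, 6, 0) · [4] (3, 0, 5, 4) · [5] (11, 1, 6, 0) · [6] (8, 3, 1, 2) · [7] (11, 1, 6, 0) · [8] (3, 0, 5, 4) · [9] (8, 3, 1, 2) · [10] (8, 3, 1, 2) · [11] (0, 11, 1, 3) · [12] (11, 1, 6, 0) · [13] (0, 11, 1, 3) · [14] (3, 0, 5, 4) · [15] (0, 11, 1, 3) · [16] (6, 5, 3, 1) · [17] (0, 11, 1, 3) · [18] (8, 3, 1, 2)

Linkage partition of the 18 weights (5 classes, p=19):

[[1, 6, 9, 10, 18], [2, 3, 5, 7, 12], [4, 8, 14], [11, 13, 15, 17], [16]]


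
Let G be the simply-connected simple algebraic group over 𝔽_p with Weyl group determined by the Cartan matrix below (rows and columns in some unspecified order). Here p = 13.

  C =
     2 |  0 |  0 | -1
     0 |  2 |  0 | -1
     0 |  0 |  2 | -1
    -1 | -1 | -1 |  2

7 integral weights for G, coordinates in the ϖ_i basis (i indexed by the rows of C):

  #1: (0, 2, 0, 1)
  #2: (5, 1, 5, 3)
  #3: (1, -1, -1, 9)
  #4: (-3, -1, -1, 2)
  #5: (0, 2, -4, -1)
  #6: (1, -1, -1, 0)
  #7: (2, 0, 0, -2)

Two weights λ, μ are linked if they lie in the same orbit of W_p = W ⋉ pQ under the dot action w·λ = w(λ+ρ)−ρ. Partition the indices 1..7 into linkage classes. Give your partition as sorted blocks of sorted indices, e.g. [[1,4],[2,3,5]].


Dynkin diagram of C (from the 6 off-diagonal −1 entries): D_4.

Folding the 7 weights λ_j+ρ into Ā_13 (reps in the given 4-coord order):

  λ_1 → (1, 3, 1, 2) · λ_2 → (1, 3, 1, 2) · λ_3 → (2, 0, 0, 1) · λ_4 → (2, 0, 0, 1) · λ_5 → (2, 0, 0, 1) · λ_6 → (2, 0, 0, 1) · λ_7 → (2, 0, 0, 1)

Partition of {1..7} into 2 W_13-dot-orbits:

[[1, 2], [3, 4, 5, 6, 7]]


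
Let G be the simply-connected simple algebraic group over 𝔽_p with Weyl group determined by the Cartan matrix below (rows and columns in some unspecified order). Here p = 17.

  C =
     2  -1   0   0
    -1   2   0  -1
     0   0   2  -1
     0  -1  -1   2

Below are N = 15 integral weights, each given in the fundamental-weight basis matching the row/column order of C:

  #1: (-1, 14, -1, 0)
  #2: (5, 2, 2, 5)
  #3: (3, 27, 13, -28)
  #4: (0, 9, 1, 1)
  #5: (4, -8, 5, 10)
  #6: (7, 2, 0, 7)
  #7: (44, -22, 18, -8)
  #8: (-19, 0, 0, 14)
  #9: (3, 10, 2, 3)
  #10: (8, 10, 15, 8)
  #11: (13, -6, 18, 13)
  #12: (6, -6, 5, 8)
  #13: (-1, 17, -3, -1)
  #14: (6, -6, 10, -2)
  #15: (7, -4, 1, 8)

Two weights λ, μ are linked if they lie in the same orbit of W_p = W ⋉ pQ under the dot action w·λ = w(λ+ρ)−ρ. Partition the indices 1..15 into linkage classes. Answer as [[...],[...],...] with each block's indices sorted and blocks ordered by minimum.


Dynkin diagram of C (from the 6 off-diagonal −1 entries): A_4.

Each λ_j+ρ reduced to Ā_17; 4-tuples below use C's row order:

  λ_1+ρ ↦ (0, 15, 0, 1) · λ_2+ρ ↦ (5, 3, 2, 6) · λ_3+ρ ↦ (1, 10, 2, 2) · λ_4+ρ ↦ (1, 10, 2, 2) · λ_5+ρ ↦ (2, 5, 6, 4) · λ_6+ρ ↦ (5, 3, 2, 6) · λ_7+ρ ↦ (2, 5, 6, 4) · λ_8+ρ ↦ (0, 15, 0, 1) · λ_9+ρ ↦ (1, 10, 2, 2) · λ_10+ρ ↦ (5, 3, 2, 6) · λ_11+ρ ↦ (5, 3, 2, 6) · λ_12+ρ ↦ (2, 5, 6, 4) · λ_13+ρ ↦ (0, 15, 0, 1) · λ_14+ρ ↦ (1, 1, 5, 5) · λ_15+ρ ↦ (5, 3, 2, 6)

These 15 weights hit 5 W_17-dot-orbits; sizes (3, 5, 3, 3, 1):

[[1, 8, 13], [2, 6, 10, 11, 15], [3, 4, 9], [5, 7, 12], [14]]


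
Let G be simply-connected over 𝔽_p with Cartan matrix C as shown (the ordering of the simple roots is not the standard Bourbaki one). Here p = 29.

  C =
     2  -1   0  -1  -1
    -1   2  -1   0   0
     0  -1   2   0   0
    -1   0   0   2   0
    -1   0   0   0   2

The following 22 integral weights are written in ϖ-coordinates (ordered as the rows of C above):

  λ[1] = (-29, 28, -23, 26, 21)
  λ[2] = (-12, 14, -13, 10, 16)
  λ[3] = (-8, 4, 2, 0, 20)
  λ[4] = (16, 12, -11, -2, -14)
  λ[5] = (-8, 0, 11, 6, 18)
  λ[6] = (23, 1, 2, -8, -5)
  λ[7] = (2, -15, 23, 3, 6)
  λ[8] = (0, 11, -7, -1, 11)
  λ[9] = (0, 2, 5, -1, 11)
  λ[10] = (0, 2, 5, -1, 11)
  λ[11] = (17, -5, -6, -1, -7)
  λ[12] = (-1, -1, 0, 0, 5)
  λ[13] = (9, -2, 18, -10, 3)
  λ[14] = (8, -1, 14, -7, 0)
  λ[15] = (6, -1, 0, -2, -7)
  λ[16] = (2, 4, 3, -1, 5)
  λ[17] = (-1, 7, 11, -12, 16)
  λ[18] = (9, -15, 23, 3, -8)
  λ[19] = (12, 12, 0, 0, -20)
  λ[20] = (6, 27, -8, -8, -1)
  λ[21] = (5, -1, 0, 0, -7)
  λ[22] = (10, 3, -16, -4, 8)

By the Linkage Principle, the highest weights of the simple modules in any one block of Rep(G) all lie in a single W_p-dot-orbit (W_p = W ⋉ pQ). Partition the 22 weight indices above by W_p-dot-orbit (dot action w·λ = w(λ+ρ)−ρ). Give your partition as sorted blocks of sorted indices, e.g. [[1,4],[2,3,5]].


Type D_5, rank 5, |W|=1920; reorder rows/cols to standard.

Ā_29 reps of the 22 weights (D_5, coords as presented):

  λ_1 → (0, 0, 1, 1, 6)
  λ_2 → (3, 5, 4, 0, 6)
  λ_3 → (1, 1, 1, 5, 13)
  λ_4 → (1, 3, 6, 0, 12)
  λ_5 → (1, 3, 6, 0, 12)
  λ_6 → (0, 3, 10, 7, 4)
  λ_7 → (0, 3, 10, 7, 4)
  λ_8 → (1, 3, 6, 0, 12)
  λ_9 → (1, 3, 6, 0, 12)
  λ_10 → (1, 3, 6, 0, 12)
  λ_11 → (3, 5, 4, 0, 6)
  λ_12 → (0, 0, 1, 1, 6)
  λ_13 → (3, 0, 15, 6, 1)
  λ_14 → (3, 0, 15, 6, 1)
  λ_15 → (0, 0, 1, 1, 6)
  λ_16 → (3, 5, 4, 0, 6)
  λ_17 → (3, 5, 4, 0, 6)
  λ_18 → (0, 3, 10, 7, 4)
  λ_19 → (1, 1, 1, 5, 13)
  λ_20 → (0, 0, 1, 1, 6)
  λ_21 → (0, 0, 1, 1, 6)
  λ_22 → (3, 5, 4, 0, 6)

Partition of {1..22} into 6 W_29-dot-orbits:

[[1, 12, 15, 20, 21], [2, 11, 16, 17, 22], [3, 19], [4, 5, 8, 9, 10], [6, 7, 18], [13, 14]]


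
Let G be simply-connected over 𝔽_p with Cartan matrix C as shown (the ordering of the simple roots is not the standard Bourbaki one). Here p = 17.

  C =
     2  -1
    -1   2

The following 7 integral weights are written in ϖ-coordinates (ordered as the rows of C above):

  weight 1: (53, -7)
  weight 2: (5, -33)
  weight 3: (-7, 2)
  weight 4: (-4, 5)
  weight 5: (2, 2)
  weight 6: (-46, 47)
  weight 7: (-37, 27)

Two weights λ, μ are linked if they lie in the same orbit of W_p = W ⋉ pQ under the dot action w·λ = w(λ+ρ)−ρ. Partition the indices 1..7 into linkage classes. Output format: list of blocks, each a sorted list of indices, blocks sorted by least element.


Type A_2, rank 2, |W|=6; reorder rows/cols to standard.

W_17-reps of the 7 weights in Ā_17 (same 2-coord order as C):

  λ_1+ρ ↦ (3, 3) · λ_2+ρ ↦ (2, 9) · λ_3+ρ ↦ (3, 3) · λ_4+ρ ↦ (3, 3) · λ_5+ρ ↦ (3, 3) · λ_6+ρ ↦ (3, 3) · λ_7+ρ ↦ (2, 9)

Grouping the 7 weights by Ā_17-representative: 2 linkage classes.

[[1, 3, 4, 5, 6], [2, 7]]


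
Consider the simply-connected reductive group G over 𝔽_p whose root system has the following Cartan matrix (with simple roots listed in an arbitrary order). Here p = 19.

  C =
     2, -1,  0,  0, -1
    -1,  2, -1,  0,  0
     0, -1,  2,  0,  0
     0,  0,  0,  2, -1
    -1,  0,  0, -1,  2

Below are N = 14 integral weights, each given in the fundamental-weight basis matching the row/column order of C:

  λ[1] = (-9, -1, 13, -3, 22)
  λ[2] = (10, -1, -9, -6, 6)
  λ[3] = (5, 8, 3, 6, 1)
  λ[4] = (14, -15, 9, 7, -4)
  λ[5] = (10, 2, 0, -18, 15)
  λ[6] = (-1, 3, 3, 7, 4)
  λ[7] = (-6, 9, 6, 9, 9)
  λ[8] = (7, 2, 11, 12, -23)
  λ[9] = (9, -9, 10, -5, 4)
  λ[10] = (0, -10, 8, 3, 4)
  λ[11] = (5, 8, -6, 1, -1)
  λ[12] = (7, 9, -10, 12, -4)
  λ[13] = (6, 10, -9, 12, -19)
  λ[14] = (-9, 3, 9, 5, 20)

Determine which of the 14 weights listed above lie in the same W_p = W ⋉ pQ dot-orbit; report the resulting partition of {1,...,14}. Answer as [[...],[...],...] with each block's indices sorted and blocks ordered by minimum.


Cartan matrix: type A_5 (|W|=720); un-permuting the 5 rows.

Ā_19 reps of the 14 weights (A_5, coords as presented):

  λ_1+ρ ↦ (0, 4, 2, 6, 5);  λ_2+ρ ↦ (3, 8, 0, 5, 2);  λ_3+ρ ↦ (6, 4, 5, 2, 0);  λ_4+ρ ↦ (2, 8, 3, 4, 1);  λ_5+ρ ↦ (2, 8, 3, 4, 1);  λ_6+ρ ↦ (0, 4, 2, 6, 5);  λ_7+ρ ↦ (4, 1, 5, 3, 2);  λ_8+ρ ↦ (2, 8, 3, 4, 1);  λ_9+ρ ↦ (2, 8, 3, 4, 1);  λ_10+ρ ↦ (5, 1, 0, 1, 3);  λ_11+ρ ↦ (6, 4, 5, 2, 0);  λ_12+ρ ↦ (5, 1, 0, 1, 3);  λ_13+ρ ↦ (3, 8, 0, 5, 2);  λ_14+ρ ↦ (0, 4, 2, 6, 5)

The 14 indices split into 6 linkage classes (same alcove rep ⇔ same W_19-dot-orbit):

[[1, 6, 14], [2, 13], [3, 11], [4, 5, 8, 9], [7], [10, 12]]
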